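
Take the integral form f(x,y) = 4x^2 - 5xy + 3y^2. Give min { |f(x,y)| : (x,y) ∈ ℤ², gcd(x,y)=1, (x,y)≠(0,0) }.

translate: b→3 (≡-5 mod 8), so (4,-5,3)→(4,3,2)
flip: (4,3,2)→(2,-3,4)
translate: b→1 (≡-3 mod 4), so (2,-3,4)→(2,1,3)
reduced (well bottom): (2,1,3) with a≤c, −a<b≤a
well minimum = a = 2

2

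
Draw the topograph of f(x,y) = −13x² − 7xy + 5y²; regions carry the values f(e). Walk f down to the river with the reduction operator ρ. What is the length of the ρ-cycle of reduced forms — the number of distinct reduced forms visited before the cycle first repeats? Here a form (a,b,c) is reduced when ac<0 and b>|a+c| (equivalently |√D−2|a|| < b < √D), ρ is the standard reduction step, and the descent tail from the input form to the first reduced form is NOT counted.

D = 309, ⌊√D⌋ = 17
descent: ρ → (5,17,-1)  [lands on river]
river: ρ → (-1,17,5)
river: ρ → (5,13,-7)
river: ρ → (-7,15,3)
river: ρ → (3,15,-7)
river: ρ → (-7,13,5)
ρ-cycle length = 6 (tail of 1 descent step not counted)

6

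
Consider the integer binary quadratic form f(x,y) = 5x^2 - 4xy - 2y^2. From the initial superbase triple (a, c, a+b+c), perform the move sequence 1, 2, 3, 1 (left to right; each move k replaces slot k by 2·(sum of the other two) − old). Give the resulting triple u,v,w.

start (5,-2,-1) = (f(1,0),f(0,1),f(1,1))
replace slot 1: 2·((-2)+(-1)) − 5 = -11 → (-11,-2,-1)
replace slot 2: 2·((-11)+(-1)) − (-2) = -22 → (-11,-22,-1)
replace slot 3: 2·((-11)+(-22)) − (-1) = -65 → (-11,-22,-65)
replace slot 1: 2·((-22)+(-65)) − (-11) = -163 → (-163,-22,-65)

-163,-22,-65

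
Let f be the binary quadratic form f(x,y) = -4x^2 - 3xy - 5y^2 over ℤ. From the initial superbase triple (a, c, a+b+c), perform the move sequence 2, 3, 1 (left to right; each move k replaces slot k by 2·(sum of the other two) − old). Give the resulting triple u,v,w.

start (-4,-5,-12) = (f(1,0),f(0,1),f(1,1))
replace slot 2: 2·((-4)+(-12)) − (-5) = -27 → (-4,-27,-12)
replace slot 3: 2·((-4)+(-27)) − (-12) = -50 → (-4,-27,-50)
replace slot 1: 2·((-27)+(-50)) − (-4) = -150 → (-150,-27,-50)

-150,-27,-50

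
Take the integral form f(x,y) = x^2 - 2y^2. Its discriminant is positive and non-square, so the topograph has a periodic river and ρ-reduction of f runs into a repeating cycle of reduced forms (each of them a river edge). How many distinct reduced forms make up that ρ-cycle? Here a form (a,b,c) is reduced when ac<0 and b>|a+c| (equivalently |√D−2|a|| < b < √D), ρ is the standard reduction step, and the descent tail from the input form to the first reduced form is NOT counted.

D = 8, ⌊√D⌋ = 2
descent: ρ → (-2,0,1)
descent: ρ → (1,2,-1)  [lands on river]
river: ρ → (-1,2,1)
ρ-cycle length = 2 (tail of 2 descent steps not counted)

2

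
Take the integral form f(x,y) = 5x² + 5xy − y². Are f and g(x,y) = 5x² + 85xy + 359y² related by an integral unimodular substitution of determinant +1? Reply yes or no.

D₁ = 45, D₂ = 45
river cycle of f (length 2): (-1, 5, 5), (5, 5, -1)
river cycle of g (length 2): (5, 5, -1), (-1, 5, 5)
cycles coincide ⇒ equivalent

yes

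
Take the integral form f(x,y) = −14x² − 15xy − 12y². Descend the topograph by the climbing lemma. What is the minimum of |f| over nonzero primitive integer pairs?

translate: b→-13 (≡15 mod 28), so (14,15,12)→(14,-13,11)
flip: (14,-13,11)→(11,13,14)
translate: b→-9 (≡13 mod 22), so (11,13,14)→(11,-9,12)
reduced (well bottom): (11,-9,12) with a≤c, −a<b≤a
well minimum |f| = |-11| = 11 (negative-definite)

11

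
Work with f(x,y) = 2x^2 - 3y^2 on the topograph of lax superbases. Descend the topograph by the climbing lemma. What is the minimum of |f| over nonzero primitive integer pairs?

descent: ρ → (-3,0,2)
descent: ρ → (2,4,-1)  [lands on river]
river: ρ → (-1,4,2)
closes: descent 2, river 2
min |a| on river = 1

1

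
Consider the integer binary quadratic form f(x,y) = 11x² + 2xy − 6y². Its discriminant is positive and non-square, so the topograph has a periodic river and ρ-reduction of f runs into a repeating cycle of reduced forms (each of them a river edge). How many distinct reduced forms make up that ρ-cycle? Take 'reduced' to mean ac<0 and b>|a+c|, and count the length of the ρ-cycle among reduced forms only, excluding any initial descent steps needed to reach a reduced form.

D = 268, ⌊√D⌋ = 16
descent: ρ → (-6,10,7)  [lands on river]
river: ρ → (7,4,-9)
river: ρ → (-9,14,2)
river: ρ → (2,14,-9)
river: ρ → (-9,4,7)
river: ρ → (7,10,-6)
river: ρ → (-6,14,3)
river: ρ → (3,16,-1)
river: ρ → (-1,16,3)
river: ρ → (3,14,-6)
ρ-cycle length = 10 (tail of 1 descent step not counted)

10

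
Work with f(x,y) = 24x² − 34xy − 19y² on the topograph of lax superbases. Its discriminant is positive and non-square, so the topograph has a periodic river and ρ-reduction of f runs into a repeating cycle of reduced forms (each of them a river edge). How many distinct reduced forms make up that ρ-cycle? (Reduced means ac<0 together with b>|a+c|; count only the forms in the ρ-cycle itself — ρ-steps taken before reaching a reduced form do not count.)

D = 2980, ⌊√D⌋ = 54
descent: ρ → (-19,34,24)  [lands on river]
river: ρ → (24,14,-29)
river: ρ → (-29,44,9)
river: ρ → (9,46,-24)
river: ρ → (-24,50,5)
river: ρ → (5,50,-24)
river: ρ → (-24,46,9)
river: ρ → (9,44,-29)
river: ρ → (-29,14,24)
river: ρ → (24,34,-19)
river: ρ → (-19,42,16)
river: ρ → (16,54,-1)
river: ρ → (-1,54,16)
river: ρ → (16,42,-19)
ρ-cycle length = 14 (tail of 1 descent step not counted)

14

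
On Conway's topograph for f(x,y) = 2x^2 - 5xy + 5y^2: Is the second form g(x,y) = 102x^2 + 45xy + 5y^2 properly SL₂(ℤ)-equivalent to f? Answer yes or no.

D₁ = -15, D₂ = -15
f: translate: b→-1 (≡-5 mod 4), so (2,-5,5)→(2,-1,2)
f: flip: (2,-1,2)→(2,1,2)
f: reduced (well bottom): (2,1,2) with a≤c, −a<b≤a
g: flip: (102,45,5)→(5,-45,102)
g: translate: b→5 (≡-45 mod 10), so (5,-45,102)→(5,5,2)
g: flip: (5,5,2)→(2,-5,5)
g: translate: b→-1 (≡-5 mod 4), so (2,-5,5)→(2,-1,2)
g: flip: (2,-1,2)→(2,1,2)
g: reduced (well bottom): (2,1,2) with a≤c, −a<b≤a
reduced forms (2, 1, 2) vs (2, 1, 2) ⇒ equivalent

yes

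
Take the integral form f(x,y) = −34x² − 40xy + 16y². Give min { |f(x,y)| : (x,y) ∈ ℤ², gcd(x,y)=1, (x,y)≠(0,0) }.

descent: ρ → (16,40,-34)  [lands on river]
river: ρ → (-34,28,22)
river: ρ → (22,60,-2)
river: ρ → (-2,60,22)
river: ρ → (22,28,-34)
river: ρ → (-34,40,16)
river: ρ → (16,56,-10)
river: ρ → (-10,44,46)
river: ρ → (46,48,-8)
river: ρ → (-8,48,46)
river: ρ → (46,44,-10)
river: ρ → (-10,56,16)
closes: descent 1, river 12
min |a| on river = 2

2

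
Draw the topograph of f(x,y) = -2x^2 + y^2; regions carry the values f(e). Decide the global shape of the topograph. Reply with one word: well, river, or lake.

D = b²−4ac = 0² − 4·(-2)·1 = 8
D > 0 non-square ⇒ indefinite ⇒ periodic river

river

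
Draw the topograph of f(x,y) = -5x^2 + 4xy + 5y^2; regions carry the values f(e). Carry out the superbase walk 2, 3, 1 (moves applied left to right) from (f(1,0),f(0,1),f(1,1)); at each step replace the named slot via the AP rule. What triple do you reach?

start (-5,5,4) = (f(1,0),f(0,1),f(1,1))
replace slot 2: 2·((-5)+4) − 5 = -7 → (-5,-7,4)
replace slot 3: 2·((-5)+(-7)) − 4 = -28 → (-5,-7,-28)
replace slot 1: 2·((-7)+(-28)) − (-5) = -65 → (-65,-7,-28)

-65,-7,-28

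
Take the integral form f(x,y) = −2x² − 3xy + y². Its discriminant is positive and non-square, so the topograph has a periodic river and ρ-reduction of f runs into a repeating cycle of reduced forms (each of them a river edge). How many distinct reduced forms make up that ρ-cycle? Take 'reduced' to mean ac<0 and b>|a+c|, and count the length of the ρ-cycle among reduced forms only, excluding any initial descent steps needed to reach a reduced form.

D = 17, ⌊√D⌋ = 4
descent: ρ → (1,3,-2)  [lands on river]
river: ρ → (-2,1,2)
river: ρ → (2,3,-1)
river: ρ → (-1,3,2)
river: ρ → (2,1,-2)
river: ρ → (-2,3,1)
ρ-cycle length = 6 (tail of 1 descent step not counted)

6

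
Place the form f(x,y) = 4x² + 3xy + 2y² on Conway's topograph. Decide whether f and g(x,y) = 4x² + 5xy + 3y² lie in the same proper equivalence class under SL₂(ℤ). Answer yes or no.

D₁ = -23, D₂ = -23
f: flip: (4,3,2)→(2,-3,4)
f: translate: b→1 (≡-3 mod 4), so (2,-3,4)→(2,1,3)
f: reduced (well bottom): (2,1,3) with a≤c, −a<b≤a
g: translate: b→-3 (≡5 mod 8), so (4,5,3)→(4,-3,2)
g: flip: (4,-3,2)→(2,3,4)
g: translate: b→-1 (≡3 mod 4), so (2,3,4)→(2,-1,3)
g: reduced (well bottom): (2,-1,3) with a≤c, −a<b≤a
reduced forms (2, 1, 3) vs (2, -1, 3) ⇒ inequivalent

no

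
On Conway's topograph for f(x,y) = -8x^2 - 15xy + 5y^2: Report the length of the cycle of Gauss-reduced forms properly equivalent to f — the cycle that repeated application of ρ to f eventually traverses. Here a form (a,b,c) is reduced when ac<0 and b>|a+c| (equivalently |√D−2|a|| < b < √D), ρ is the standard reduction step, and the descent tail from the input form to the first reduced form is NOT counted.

D = 385, ⌊√D⌋ = 19
descent: ρ → (5,15,-8)  [lands on river]
river: ρ → (-8,17,3)
river: ρ → (3,19,-2)
river: ρ → (-2,17,12)
river: ρ → (12,7,-7)
river: ρ → (-7,7,12)
river: ρ → (12,17,-2)
river: ρ → (-2,19,3)
river: ρ → (3,17,-8)
river: ρ → (-8,15,5)
ρ-cycle length = 10 (tail of 1 descent step not counted)

10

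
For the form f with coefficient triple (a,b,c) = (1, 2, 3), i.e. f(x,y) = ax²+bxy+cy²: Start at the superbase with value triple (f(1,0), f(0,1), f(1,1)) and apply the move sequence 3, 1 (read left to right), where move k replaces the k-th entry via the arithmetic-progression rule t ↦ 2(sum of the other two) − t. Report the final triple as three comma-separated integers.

start (1,3,6) = (f(1,0),f(0,1),f(1,1))
replace slot 3: 2·(1+3) − 6 = 2 → (1,3,2)
replace slot 1: 2·(3+2) − 1 = 9 → (9,3,2)

9,3,2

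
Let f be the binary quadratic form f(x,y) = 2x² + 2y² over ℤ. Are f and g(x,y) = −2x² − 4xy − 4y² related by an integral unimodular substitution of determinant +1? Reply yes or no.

D₁ = -16, D₂ = -16
f: reduced (well bottom): (2,0,2) with a≤c, −a<b≤a
g is negative-definite; reduce −g:
−g: translate: b→0 (≡4 mod 4), so (2,4,4)→(2,0,2)
−g: reduced (well bottom): (2,0,2) with a≤c, −a<b≤a
flip sign back: reduced form of g is (-2,0,-2)
reduced forms (2, 0, 2) vs (-2, 0, -2) ⇒ inequivalent

no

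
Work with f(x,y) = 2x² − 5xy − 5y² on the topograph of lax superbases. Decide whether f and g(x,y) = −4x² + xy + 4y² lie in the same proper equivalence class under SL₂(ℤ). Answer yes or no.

D₁ = 65, D₂ = 65
river cycle of f (length 6): (-5, 5, 2), (2, 7, -2), (-2, 5, 5), (5, 5, -2), (-2, 7, 2), (2, 5, -5)
river cycle of g (length 6): (4, 7, -1), (-1, 7, 4), (4, 1, -4), (-4, 7, 1), (1, 7, -4), (-4, 1, 4)
cycles differ ⇒ inequivalent

no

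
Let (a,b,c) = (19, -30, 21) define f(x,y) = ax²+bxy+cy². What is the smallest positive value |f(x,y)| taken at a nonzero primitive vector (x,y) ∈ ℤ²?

translate: b→8 (≡-30 mod 38), so (19,-30,21)→(19,8,10)
flip: (19,8,10)→(10,-8,19)
reduced (well bottom): (10,-8,19) with a≤c, −a<b≤a
well minimum = a = 10

10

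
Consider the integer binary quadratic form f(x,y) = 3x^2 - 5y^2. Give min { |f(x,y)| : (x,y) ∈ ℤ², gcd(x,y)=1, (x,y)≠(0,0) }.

descent: ρ → (-5,0,3)
descent: ρ → (3,6,-2)  [lands on river]
river: ρ → (-2,6,3)
closes: descent 2, river 2
min |a| on river = 2

2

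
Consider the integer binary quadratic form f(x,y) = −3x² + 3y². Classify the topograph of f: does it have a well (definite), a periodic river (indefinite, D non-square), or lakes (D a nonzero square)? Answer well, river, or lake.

D = b²−4ac = 0² − 4·(-3)·3 = 36
D = 6² is a perfect square ⇒ form factors over ℤ ⇒ lakes

lake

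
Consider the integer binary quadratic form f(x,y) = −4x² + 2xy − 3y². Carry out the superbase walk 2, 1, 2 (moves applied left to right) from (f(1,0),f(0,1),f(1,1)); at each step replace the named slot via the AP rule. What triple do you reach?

start (-4,-3,-5) = (f(1,0),f(0,1),f(1,1))
replace slot 2: 2·((-4)+(-5)) − (-3) = -15 → (-4,-15,-5)
replace slot 1: 2·((-15)+(-5)) − (-4) = -36 → (-36,-15,-5)
replace slot 2: 2·((-36)+(-5)) − (-15) = -67 → (-36,-67,-5)

-36,-67,-5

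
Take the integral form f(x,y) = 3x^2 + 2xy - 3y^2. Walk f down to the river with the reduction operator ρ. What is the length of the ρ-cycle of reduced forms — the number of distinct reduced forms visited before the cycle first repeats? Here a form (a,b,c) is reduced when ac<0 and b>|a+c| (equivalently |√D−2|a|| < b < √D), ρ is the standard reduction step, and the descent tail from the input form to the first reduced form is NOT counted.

D = 40, ⌊√D⌋ = 6
river: ρ → (-3,4,2)
river: ρ → (2,4,-3)
river: ρ → (-3,2,3)
river: ρ → (3,4,-2)
river: ρ → (-2,4,3)
river: ρ → (3,2,-3)
ρ-cycle length = 6 (tail of 0 descent steps not counted)

6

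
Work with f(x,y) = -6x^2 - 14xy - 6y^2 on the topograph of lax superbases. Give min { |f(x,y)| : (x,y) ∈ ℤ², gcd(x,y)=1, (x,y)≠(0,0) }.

descent: ρ → (-6,2,2)
descent: ρ → (2,6,-2)  [lands on river]
river: ρ → (-2,6,2)
closes: descent 2, river 2
min |a| on river = 2

2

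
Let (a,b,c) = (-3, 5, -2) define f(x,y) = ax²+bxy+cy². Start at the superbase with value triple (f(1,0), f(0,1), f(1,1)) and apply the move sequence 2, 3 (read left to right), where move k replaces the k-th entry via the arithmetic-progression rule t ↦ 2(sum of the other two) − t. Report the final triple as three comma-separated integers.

start (-3,-2,0) = (f(1,0),f(0,1),f(1,1))
replace slot 2: 2·((-3)+0) − (-2) = -4 → (-3,-4,0)
replace slot 3: 2·((-3)+(-4)) − 0 = -14 → (-3,-4,-14)

-3,-4,-14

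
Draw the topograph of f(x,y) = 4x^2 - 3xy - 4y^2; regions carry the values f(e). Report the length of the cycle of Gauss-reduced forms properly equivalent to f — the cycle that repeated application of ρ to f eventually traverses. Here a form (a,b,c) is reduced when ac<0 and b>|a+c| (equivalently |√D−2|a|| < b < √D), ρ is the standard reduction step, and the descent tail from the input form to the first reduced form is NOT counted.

D = 73, ⌊√D⌋ = 8
descent: ρ → (-4,3,4)  [lands on river]
river: ρ → (4,5,-3)
river: ρ → (-3,7,2)
river: ρ → (2,5,-6)
river: ρ → (-6,7,1)
river: ρ → (1,7,-6)
river: ρ → (-6,5,2)
river: ρ → (2,7,-3)
river: ρ → (-3,5,4)
river: ρ → (4,3,-4)
river: ρ → (-4,5,3)
river: ρ → (3,7,-2)
river: ρ → (-2,5,6)
river: ρ → (6,7,-1)
river: ρ → (-1,7,6)
river: ρ → (6,5,-2)
river: ρ → (-2,7,3)
river: ρ → (3,5,-4)
ρ-cycle length = 18 (tail of 1 descent step not counted)

18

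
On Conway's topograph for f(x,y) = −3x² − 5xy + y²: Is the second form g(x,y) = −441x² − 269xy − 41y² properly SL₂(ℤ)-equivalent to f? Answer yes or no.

D₁ = 37, D₂ = 37
river cycle of f (length 6): (1, 5, -3), (-3, 1, 3), (3, 5, -1), (-1, 5, 3), (3, 1, -3), (-3, 5, 1)
river cycle of g (length 6): (-3, 1, 3), (3, 5, -1), (-1, 5, 3), (3, 1, -3), (-3, 5, 1), (1, 5, -3)
cycles coincide ⇒ equivalent

yes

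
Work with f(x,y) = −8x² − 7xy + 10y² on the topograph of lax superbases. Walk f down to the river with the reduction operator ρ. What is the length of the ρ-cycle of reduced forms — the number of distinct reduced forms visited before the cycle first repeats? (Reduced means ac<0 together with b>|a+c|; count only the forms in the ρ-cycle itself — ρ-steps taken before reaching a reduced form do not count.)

D = 369, ⌊√D⌋ = 19
descent: ρ → (10,7,-8)  [lands on river]
river: ρ → (-8,9,9)
river: ρ → (9,9,-8)
river: ρ → (-8,7,10)
river: ρ → (10,13,-5)
river: ρ → (-5,17,4)
river: ρ → (4,15,-9)
river: ρ → (-9,3,10)
river: ρ → (10,17,-2)
river: ρ → (-2,19,1)
river: ρ → (1,19,-2)
river: ρ → (-2,17,10)
river: ρ → (10,3,-9)
river: ρ → (-9,15,4)
river: ρ → (4,17,-5)
river: ρ → (-5,13,10)
ρ-cycle length = 16 (tail of 1 descent step not counted)

16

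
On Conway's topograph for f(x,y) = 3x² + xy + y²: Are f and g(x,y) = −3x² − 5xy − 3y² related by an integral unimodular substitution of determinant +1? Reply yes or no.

D₁ = -11, D₂ = -11
f: flip: (3,1,1)→(1,-1,3)
f: translate: b→1 (≡-1 mod 2), so (1,-1,3)→(1,1,3)
f: reduced (well bottom): (1,1,3) with a≤c, −a<b≤a
g is negative-definite; reduce −g:
−g: translate: b→-1 (≡5 mod 6), so (3,5,3)→(3,-1,1)
−g: flip: (3,-1,1)→(1,1,3)
−g: reduced (well bottom): (1,1,3) with a≤c, −a<b≤a
flip sign back: reduced form of g is (-1,-1,-3)
reduced forms (1, 1, 3) vs (-1, -1, -3) ⇒ inequivalent

no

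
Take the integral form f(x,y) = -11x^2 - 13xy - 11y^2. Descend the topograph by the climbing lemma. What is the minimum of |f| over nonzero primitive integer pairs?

translate: b→-9 (≡13 mod 22), so (11,13,11)→(11,-9,9)
flip: (11,-9,9)→(9,9,11)
reduced (well bottom): (9,9,11) with a≤c, −a<b≤a
well minimum |f| = |-9| = 9 (negative-definite)

9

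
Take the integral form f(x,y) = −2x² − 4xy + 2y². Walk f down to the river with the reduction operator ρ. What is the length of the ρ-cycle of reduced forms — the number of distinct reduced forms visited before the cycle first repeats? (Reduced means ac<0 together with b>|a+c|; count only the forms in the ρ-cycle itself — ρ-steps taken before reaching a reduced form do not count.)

D = 32, ⌊√D⌋ = 5
descent: ρ → (2,4,-2)  [lands on river]
river: ρ → (-2,4,2)
ρ-cycle length = 2 (tail of 1 descent step not counted)

2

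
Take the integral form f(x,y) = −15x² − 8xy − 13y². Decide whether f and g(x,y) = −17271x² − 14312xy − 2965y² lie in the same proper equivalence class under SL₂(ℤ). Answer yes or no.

D₁ = -716, D₂ = -716
f is negative-definite; reduce −f:
−f: flip: (15,8,13)→(13,-8,15)
−f: reduced (well bottom): (13,-8,15) with a≤c, −a<b≤a
flip sign back: reduced form of f is (-13,8,-15)
g is negative-definite; reduce −g:
−g: flip: (17271,14312,2965)→(2965,-14312,17271)
−g: translate: b→-2452 (≡-14312 mod 5930), so (2965,-14312,17271)→(2965,-2452,507)
−g: flip: (2965,-2452,507)→(507,2452,2965)
−g: translate: b→424 (≡2452 mod 1014), so (507,2452,2965)→(507,424,89)
−g: flip: (507,424,89)→(89,-424,507)
−g: translate: b→-68 (≡-424 mod 178), so (89,-424,507)→(89,-68,15)
−g: flip: (89,-68,15)→(15,68,89)
−g: translate: b→8 (≡68 mod 30), so (15,68,89)→(15,8,13)
−g: flip: (15,8,13)→(13,-8,15)
−g: reduced (well bottom): (13,-8,15) with a≤c, −a<b≤a
flip sign back: reduced form of g is (-13,8,-15)
reduced forms (-13, 8, -15) vs (-13, 8, -15) ⇒ equivalent

yes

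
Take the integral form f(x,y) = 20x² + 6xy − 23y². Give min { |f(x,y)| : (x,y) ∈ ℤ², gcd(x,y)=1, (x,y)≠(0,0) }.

river: ρ → (-23,40,3)
river: ρ → (3,38,-36)
river: ρ → (-36,34,5)
river: ρ → (5,36,-29)
river: ρ → (-29,22,12)
river: ρ → (12,26,-25)
river: ρ → (-25,24,13)
river: ρ → (13,28,-21)
river: ρ → (-21,14,20)
river: ρ → (20,26,-15)
river: ρ → (-15,34,12)
river: ρ → (12,38,-9)
river: ρ → (-9,34,20)
river: ρ → (20,6,-23)
closes: descent 0, river 14
min |a| on river = 3

3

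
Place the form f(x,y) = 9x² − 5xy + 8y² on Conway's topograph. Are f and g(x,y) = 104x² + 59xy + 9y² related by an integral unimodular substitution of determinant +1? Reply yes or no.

D₁ = -263, D₂ = -263
f: flip: (9,-5,8)→(8,5,9)
f: reduced (well bottom): (8,5,9) with a≤c, −a<b≤a
g: flip: (104,59,9)→(9,-59,104)
g: translate: b→-5 (≡-59 mod 18), so (9,-59,104)→(9,-5,8)
g: flip: (9,-5,8)→(8,5,9)
g: reduced (well bottom): (8,5,9) with a≤c, −a<b≤a
reduced forms (8, 5, 9) vs (8, 5, 9) ⇒ equivalent

yes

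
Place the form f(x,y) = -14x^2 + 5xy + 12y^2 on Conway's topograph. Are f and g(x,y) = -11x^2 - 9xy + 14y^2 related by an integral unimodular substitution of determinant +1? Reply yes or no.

D₁ = 697, D₂ = 697
river cycle of f (length 10): (12, 19, -7), (-7, 23, 6), (6, 25, -3), (-3, 23, 14), (14, 5, -12), (-12, 19, 7), (7, 23, -6), (-6, 25, 3), (3, 23, -14), (-14, 5, 12)
river cycle of g (length 18): (14, 9, -11), (-11, 13, 12), (12, 11, -12), (-12, 13, 11), (11, 9, -14), (-14, 19, 6), (6, 17, -17), (-17, 17, 6), (6, 19, -14), (-14, 9, 11), … (8 more)
cycles differ ⇒ inequivalent

no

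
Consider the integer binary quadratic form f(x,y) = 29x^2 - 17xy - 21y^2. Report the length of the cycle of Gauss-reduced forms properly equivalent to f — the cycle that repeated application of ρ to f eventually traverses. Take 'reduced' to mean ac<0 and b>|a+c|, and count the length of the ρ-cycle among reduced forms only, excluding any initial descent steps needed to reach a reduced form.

D = 2725, ⌊√D⌋ = 52
descent: ρ → (-21,17,29)  [lands on river]
river: ρ → (29,41,-9)
river: ρ → (-9,49,9)
river: ρ → (9,41,-29)
river: ρ → (-29,17,21)
river: ρ → (21,25,-25)
river: ρ → (-25,25,21)
river: ρ → (21,17,-29)
river: ρ → (-29,41,9)
river: ρ → (9,49,-9)
river: ρ → (-9,41,29)
river: ρ → (29,17,-21)
river: ρ → (-21,25,25)
river: ρ → (25,25,-21)
ρ-cycle length = 14 (tail of 1 descent step not counted)

14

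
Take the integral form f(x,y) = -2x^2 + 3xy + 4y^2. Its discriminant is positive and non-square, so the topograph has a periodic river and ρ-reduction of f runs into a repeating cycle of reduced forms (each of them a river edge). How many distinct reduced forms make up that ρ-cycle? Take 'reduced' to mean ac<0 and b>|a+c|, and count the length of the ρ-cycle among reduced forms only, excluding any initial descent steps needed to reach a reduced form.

D = 41, ⌊√D⌋ = 6
river: ρ → (4,5,-1)
river: ρ → (-1,5,4)
river: ρ → (4,3,-2)
river: ρ → (-2,5,2)
river: ρ → (2,3,-4)
river: ρ → (-4,5,1)
river: ρ → (1,5,-4)
river: ρ → (-4,3,2)
river: ρ → (2,5,-2)
river: ρ → (-2,3,4)
ρ-cycle length = 10 (tail of 0 descent steps not counted)

10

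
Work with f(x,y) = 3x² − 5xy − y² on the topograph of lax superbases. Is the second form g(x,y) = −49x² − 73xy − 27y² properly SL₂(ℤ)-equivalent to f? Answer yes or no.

D₁ = 37, D₂ = 37
river cycle of f (length 6): (-1, 5, 3), (3, 1, -3), (-3, 5, 1), (1, 5, -3), (-3, 1, 3), (3, 5, -1)
river cycle of g (length 6): (-3, 5, 1), (1, 5, -3), (-3, 1, 3), (3, 5, -1), (-1, 5, 3), (3, 1, -3)
cycles coincide ⇒ equivalent

yes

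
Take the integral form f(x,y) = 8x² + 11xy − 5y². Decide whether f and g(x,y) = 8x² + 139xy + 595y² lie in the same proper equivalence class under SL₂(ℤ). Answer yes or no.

D₁ = 281, D₂ = 281
river cycle of f (length 30): (-5, 9, 10), (10, 11, -4), (-4, 13, 7), (7, 15, -2), (-2, 13, 14), (14, 15, -1), (-1, 15, 14), (14, 13, -2), (-2, 15, 7), (7, 13, -4), … (20 more)
river cycle of g (length 30): (8, 11, -5), (-5, 9, 10), (10, 11, -4), (-4, 13, 7), (7, 15, -2), (-2, 13, 14), (14, 15, -1), (-1, 15, 14), (14, 13, -2), (-2, 15, 7), … (20 more)
cycles coincide ⇒ equivalent

yes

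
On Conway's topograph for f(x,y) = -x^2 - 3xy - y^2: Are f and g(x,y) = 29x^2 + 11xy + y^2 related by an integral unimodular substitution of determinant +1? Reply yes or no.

D₁ = 5, D₂ = 5
river cycle of f (length 2): (-1, 1, 1), (1, 1, -1)
river cycle of g (length 2): (1, 1, -1), (-1, 1, 1)
cycles coincide ⇒ equivalent

yes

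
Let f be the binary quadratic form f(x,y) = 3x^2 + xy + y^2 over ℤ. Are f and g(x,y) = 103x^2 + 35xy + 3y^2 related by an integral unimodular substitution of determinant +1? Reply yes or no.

D₁ = -11, D₂ = -11
f: flip: (3,1,1)→(1,-1,3)
f: translate: b→1 (≡-1 mod 2), so (1,-1,3)→(1,1,3)
f: reduced (well bottom): (1,1,3) with a≤c, −a<b≤a
g: flip: (103,35,3)→(3,-35,103)
g: translate: b→1 (≡-35 mod 6), so (3,-35,103)→(3,1,1)
g: flip: (3,1,1)→(1,-1,3)
g: translate: b→1 (≡-1 mod 2), so (1,-1,3)→(1,1,3)
g: reduced (well bottom): (1,1,3) with a≤c, −a<b≤a
reduced forms (1, 1, 3) vs (1, 1, 3) ⇒ equivalent

yes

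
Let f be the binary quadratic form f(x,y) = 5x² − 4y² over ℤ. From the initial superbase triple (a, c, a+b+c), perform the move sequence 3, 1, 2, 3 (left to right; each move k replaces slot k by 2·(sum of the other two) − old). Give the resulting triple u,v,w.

start (5,-4,1) = (f(1,0),f(0,1),f(1,1))
replace slot 3: 2·(5+(-4)) − 1 = 1 → (5,-4,1)
replace slot 1: 2·((-4)+1) − 5 = -11 → (-11,-4,1)
replace slot 2: 2·((-11)+1) − (-4) = -16 → (-11,-16,1)
replace slot 3: 2·((-11)+(-16)) − 1 = -55 → (-11,-16,-55)

-11,-16,-55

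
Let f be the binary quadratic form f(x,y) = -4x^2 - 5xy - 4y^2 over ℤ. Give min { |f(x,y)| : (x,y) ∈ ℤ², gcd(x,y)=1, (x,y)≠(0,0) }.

translate: b→-3 (≡5 mod 8), so (4,5,4)→(4,-3,3)
flip: (4,-3,3)→(3,3,4)
reduced (well bottom): (3,3,4) with a≤c, −a<b≤a
well minimum |f| = |-3| = 3 (negative-definite)

3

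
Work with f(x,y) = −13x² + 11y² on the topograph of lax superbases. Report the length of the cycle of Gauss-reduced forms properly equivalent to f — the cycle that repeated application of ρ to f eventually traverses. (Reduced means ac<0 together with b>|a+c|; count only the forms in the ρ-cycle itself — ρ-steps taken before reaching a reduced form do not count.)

D = 572, ⌊√D⌋ = 23
descent: ρ → (11,22,-2)  [lands on river]
river: ρ → (-2,22,11)
ρ-cycle length = 2 (tail of 1 descent step not counted)

2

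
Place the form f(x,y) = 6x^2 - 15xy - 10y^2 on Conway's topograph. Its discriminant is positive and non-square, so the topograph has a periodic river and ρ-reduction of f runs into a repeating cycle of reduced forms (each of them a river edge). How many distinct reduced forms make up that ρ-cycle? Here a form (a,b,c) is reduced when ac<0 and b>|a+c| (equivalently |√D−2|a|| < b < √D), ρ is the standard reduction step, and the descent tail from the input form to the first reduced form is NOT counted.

D = 465, ⌊√D⌋ = 21
descent: ρ → (-10,15,6)  [lands on river]
river: ρ → (6,21,-1)
river: ρ → (-1,21,6)
river: ρ → (6,15,-10)
river: ρ → (-10,5,11)
river: ρ → (11,17,-4)
river: ρ → (-4,15,15)
river: ρ → (15,15,-4)
river: ρ → (-4,17,11)
river: ρ → (11,5,-10)
ρ-cycle length = 10 (tail of 1 descent step not counted)

10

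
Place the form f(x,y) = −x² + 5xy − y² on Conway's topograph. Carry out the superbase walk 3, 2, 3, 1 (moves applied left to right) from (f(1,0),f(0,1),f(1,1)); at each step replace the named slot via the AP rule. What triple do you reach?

start (-1,-1,3) = (f(1,0),f(0,1),f(1,1))
replace slot 3: 2·((-1)+(-1)) − 3 = -7 → (-1,-1,-7)
replace slot 2: 2·((-1)+(-7)) − (-1) = -15 → (-1,-15,-7)
replace slot 3: 2·((-1)+(-15)) − (-7) = -25 → (-1,-15,-25)
replace slot 1: 2·((-15)+(-25)) − (-1) = -79 → (-79,-15,-25)

-79,-15,-25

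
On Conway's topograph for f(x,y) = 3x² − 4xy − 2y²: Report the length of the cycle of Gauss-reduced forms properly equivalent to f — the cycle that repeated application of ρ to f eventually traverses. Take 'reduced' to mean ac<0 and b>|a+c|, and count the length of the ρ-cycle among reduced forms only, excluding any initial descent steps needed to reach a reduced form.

D = 40, ⌊√D⌋ = 6
descent: ρ → (-2,4,3)  [lands on river]
river: ρ → (3,2,-3)
river: ρ → (-3,4,2)
river: ρ → (2,4,-3)
river: ρ → (-3,2,3)
river: ρ → (3,4,-2)
ρ-cycle length = 6 (tail of 1 descent step not counted)

6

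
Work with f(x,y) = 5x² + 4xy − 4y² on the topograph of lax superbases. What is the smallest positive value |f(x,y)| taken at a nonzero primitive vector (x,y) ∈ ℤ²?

river: ρ → (-4,4,5)
river: ρ → (5,6,-3)
river: ρ → (-3,6,5)
river: ρ → (5,4,-4)
closes: descent 0, river 4
min |a| on river = 3

3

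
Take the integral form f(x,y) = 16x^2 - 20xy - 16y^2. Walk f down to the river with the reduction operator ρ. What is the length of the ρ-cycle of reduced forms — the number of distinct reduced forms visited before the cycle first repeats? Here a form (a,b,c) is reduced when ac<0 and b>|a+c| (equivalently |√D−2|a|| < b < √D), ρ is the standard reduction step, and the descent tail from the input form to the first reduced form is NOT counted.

D = 1424, ⌊√D⌋ = 37
descent: ρ → (-16,20,16)  [lands on river]
river: ρ → (16,12,-20)
river: ρ → (-20,28,8)
river: ρ → (8,36,-4)
river: ρ → (-4,36,8)
river: ρ → (8,28,-20)
river: ρ → (-20,12,16)
river: ρ → (16,20,-16)
river: ρ → (-16,12,20)
river: ρ → (20,28,-8)
river: ρ → (-8,36,4)
river: ρ → (4,36,-8)
river: ρ → (-8,28,20)
river: ρ → (20,12,-16)
ρ-cycle length = 14 (tail of 1 descent step not counted)

14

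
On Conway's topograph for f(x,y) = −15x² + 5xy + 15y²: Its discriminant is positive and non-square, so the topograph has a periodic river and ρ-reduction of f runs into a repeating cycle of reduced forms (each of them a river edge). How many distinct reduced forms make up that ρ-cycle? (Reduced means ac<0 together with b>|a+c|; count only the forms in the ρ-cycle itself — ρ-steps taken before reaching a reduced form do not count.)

D = 925, ⌊√D⌋ = 30
river: ρ → (15,25,-5)
river: ρ → (-5,25,15)
river: ρ → (15,5,-15)
river: ρ → (-15,25,5)
river: ρ → (5,25,-15)
river: ρ → (-15,5,15)
ρ-cycle length = 6 (tail of 0 descent steps not counted)

6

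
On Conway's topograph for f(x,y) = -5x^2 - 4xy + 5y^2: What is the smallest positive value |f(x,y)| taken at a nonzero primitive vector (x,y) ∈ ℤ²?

descent: ρ → (5,4,-5)  [lands on river]
river: ρ → (-5,6,4)
river: ρ → (4,10,-1)
river: ρ → (-1,10,4)
river: ρ → (4,6,-5)
river: ρ → (-5,4,5)
river: ρ → (5,6,-4)
river: ρ → (-4,10,1)
river: ρ → (1,10,-4)
river: ρ → (-4,6,5)
closes: descent 1, river 10
min |a| on river = 1

1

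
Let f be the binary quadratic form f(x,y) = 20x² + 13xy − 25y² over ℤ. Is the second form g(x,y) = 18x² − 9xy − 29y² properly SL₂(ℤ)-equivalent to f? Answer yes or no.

D₁ = 2169, D₂ = 2169
river cycle of f (length 30): (-25, 37, 8), (8, 43, -10), (-10, 37, 20), (20, 43, -4), (-4, 45, 9), (9, 45, -4), (-4, 43, 20), (20, 37, -10), (-10, 43, 8), (8, 37, -25), … (20 more)
river cycle of g (length 30): (18, 27, -20), (-20, 13, 25), (25, 37, -8), (-8, 43, 10), (10, 37, -20), (-20, 43, 4), (4, 45, -9), (-9, 45, 4), (4, 43, -20), (-20, 37, 10), … (20 more)
cycles differ ⇒ inequivalent

no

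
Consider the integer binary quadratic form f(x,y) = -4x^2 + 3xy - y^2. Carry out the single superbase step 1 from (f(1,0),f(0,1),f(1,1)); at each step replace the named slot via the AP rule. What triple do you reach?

start (-4,-1,-2) = (f(1,0),f(0,1),f(1,1))
replace slot 1: 2·((-1)+(-2)) − (-4) = -2 → (-2,-1,-2)

-2,-1,-2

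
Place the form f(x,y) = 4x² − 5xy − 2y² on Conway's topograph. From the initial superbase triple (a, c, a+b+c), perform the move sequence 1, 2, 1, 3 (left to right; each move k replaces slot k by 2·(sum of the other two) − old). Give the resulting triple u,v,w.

start (4,-2,-3) = (f(1,0),f(0,1),f(1,1))
replace slot 1: 2·((-2)+(-3)) − 4 = -14 → (-14,-2,-3)
replace slot 2: 2·((-14)+(-3)) − (-2) = -32 → (-14,-32,-3)
replace slot 1: 2·((-32)+(-3)) − (-14) = -56 → (-56,-32,-3)
replace slot 3: 2·((-56)+(-32)) − (-3) = -173 → (-56,-32,-173)

-56,-32,-173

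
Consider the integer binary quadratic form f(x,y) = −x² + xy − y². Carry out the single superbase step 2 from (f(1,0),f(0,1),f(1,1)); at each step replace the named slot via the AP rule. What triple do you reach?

start (-1,-1,-1) = (f(1,0),f(0,1),f(1,1))
replace slot 2: 2·((-1)+(-1)) − (-1) = -3 → (-1,-3,-1)

-1,-3,-1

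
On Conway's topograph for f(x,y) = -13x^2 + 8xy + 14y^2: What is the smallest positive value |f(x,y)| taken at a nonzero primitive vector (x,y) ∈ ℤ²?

river: ρ → (14,20,-7)
river: ρ → (-7,22,11)
river: ρ → (11,22,-7)
river: ρ → (-7,20,14)
river: ρ → (14,8,-13)
river: ρ → (-13,18,9)
river: ρ → (9,18,-13)
river: ρ → (-13,8,14)
closes: descent 0, river 8
min |a| on river = 7

7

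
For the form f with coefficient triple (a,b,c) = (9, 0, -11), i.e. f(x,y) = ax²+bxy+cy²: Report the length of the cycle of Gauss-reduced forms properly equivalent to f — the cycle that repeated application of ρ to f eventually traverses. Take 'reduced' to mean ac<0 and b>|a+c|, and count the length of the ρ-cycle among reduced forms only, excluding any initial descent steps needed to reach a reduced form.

D = 396, ⌊√D⌋ = 19
descent: ρ → (-11,0,9)
descent: ρ → (9,18,-2)  [lands on river]
river: ρ → (-2,18,9)
ρ-cycle length = 2 (tail of 2 descent steps not counted)

2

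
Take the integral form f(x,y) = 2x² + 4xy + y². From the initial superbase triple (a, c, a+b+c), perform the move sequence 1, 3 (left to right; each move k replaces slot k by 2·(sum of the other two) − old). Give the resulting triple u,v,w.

start (2,1,7) = (f(1,0),f(0,1),f(1,1))
replace slot 1: 2·(1+7) − 2 = 14 → (14,1,7)
replace slot 3: 2·(14+1) − 7 = 23 → (14,1,23)

14,1,23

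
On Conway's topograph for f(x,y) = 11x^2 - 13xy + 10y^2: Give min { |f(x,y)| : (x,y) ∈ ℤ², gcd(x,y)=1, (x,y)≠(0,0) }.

translate: b→9 (≡-13 mod 22), so (11,-13,10)→(11,9,8)
flip: (11,9,8)→(8,-9,11)
translate: b→7 (≡-9 mod 16), so (8,-9,11)→(8,7,10)
reduced (well bottom): (8,7,10) with a≤c, −a<b≤a
well minimum = a = 8

8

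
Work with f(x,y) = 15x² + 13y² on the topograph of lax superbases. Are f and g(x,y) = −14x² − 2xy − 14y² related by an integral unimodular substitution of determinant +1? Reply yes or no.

D₁ = -780, D₂ = -780
f: flip: (15,0,13)→(13,0,15)
f: reduced (well bottom): (13,0,15) with a≤c, −a<b≤a
g is negative-definite; reduce −g:
−g: reduced (well bottom): (14,2,14) with a≤c, −a<b≤a
flip sign back: reduced form of g is (-14,-2,-14)
reduced forms (13, 0, 15) vs (-14, -2, -14) ⇒ inequivalent

no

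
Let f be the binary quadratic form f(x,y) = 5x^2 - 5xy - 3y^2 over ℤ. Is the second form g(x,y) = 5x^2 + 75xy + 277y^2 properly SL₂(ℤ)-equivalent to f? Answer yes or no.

D₁ = 85, D₂ = 85
river cycle of f (length 6): (-3, 5, 5), (5, 5, -3), (-3, 7, 3), (3, 5, -5), (-5, 5, 3), (3, 7, -3)
river cycle of g (length 6): (5, 5, -3), (-3, 7, 3), (3, 5, -5), (-5, 5, 3), (3, 7, -3), (-3, 5, 5)
cycles coincide ⇒ equivalent

yes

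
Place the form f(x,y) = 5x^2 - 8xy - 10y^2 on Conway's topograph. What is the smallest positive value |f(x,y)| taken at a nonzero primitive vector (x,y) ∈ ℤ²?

descent: ρ → (-10,8,5)  [lands on river]
river: ρ → (5,12,-6)
river: ρ → (-6,12,5)
river: ρ → (5,8,-10)
river: ρ → (-10,12,3)
river: ρ → (3,12,-10)
closes: descent 1, river 6
min |a| on river = 3

3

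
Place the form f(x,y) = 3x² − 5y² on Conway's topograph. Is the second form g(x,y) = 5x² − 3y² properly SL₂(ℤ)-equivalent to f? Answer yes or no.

D₁ = 60, D₂ = 60
river cycle of f (length 2): (3, 6, -2), (-2, 6, 3)
river cycle of g (length 2): (-3, 6, 2), (2, 6, -3)
cycles differ ⇒ inequivalent

no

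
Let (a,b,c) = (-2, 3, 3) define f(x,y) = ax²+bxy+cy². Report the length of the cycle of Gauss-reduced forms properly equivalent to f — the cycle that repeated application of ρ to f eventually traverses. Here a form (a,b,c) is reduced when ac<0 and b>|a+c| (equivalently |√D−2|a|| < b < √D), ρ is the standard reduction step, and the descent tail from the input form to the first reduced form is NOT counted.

D = 33, ⌊√D⌋ = 5
river: ρ → (3,3,-2)
river: ρ → (-2,5,1)
river: ρ → (1,5,-2)
river: ρ → (-2,3,3)
ρ-cycle length = 4 (tail of 0 descent steps not counted)

4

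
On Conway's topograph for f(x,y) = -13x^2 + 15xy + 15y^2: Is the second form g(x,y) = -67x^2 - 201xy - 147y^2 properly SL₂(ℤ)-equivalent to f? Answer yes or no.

D₁ = 1005, D₂ = 1005
river cycle of f (length 10): (15, 15, -13), (-13, 11, 17), (17, 23, -7), (-7, 19, 23), (23, 27, -3), (-3, 27, 23), (23, 19, -7), (-7, 23, 17), (17, 11, -13), (-13, 15, 15)
river cycle of g (length 10): (-13, 15, 15), (15, 15, -13), (-13, 11, 17), (17, 23, -7), (-7, 19, 23), (23, 27, -3), (-3, 27, 23), (23, 19, -7), (-7, 23, 17), (17, 11, -13)
cycles coincide ⇒ equivalent

yes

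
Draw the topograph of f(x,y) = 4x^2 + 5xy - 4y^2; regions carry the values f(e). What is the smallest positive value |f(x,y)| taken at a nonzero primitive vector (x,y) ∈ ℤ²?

river: ρ → (-4,3,5)
river: ρ → (5,7,-2)
river: ρ → (-2,9,1)
river: ρ → (1,9,-2)
river: ρ → (-2,7,5)
river: ρ → (5,3,-4)
river: ρ → (-4,5,4)
river: ρ → (4,3,-5)
river: ρ → (-5,7,2)
river: ρ → (2,9,-1)
river: ρ → (-1,9,2)
river: ρ → (2,7,-5)
river: ρ → (-5,3,4)
river: ρ → (4,5,-4)
closes: descent 0, river 14
min |a| on river = 1

1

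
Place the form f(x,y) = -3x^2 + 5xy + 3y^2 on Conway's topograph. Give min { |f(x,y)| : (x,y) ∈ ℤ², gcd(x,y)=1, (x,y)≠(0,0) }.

river: ρ → (3,7,-1)
river: ρ → (-1,7,3)
river: ρ → (3,5,-3)
river: ρ → (-3,7,1)
river: ρ → (1,7,-3)
river: ρ → (-3,5,3)
closes: descent 0, river 6
min |a| on river = 1

1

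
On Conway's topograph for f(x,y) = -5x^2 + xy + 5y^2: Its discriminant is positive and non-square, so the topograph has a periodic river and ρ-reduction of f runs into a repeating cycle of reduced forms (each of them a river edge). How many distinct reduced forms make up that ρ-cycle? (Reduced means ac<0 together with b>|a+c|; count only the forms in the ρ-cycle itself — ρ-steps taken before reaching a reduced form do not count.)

D = 101, ⌊√D⌋ = 10
river: ρ → (5,9,-1)
river: ρ → (-1,9,5)
river: ρ → (5,1,-5)
river: ρ → (-5,9,1)
river: ρ → (1,9,-5)
river: ρ → (-5,1,5)
ρ-cycle length = 6 (tail of 0 descent steps not counted)

6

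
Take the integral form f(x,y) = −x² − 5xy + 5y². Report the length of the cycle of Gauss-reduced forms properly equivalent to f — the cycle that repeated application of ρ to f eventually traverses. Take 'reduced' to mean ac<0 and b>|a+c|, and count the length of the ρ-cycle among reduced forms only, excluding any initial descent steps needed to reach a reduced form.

D = 45, ⌊√D⌋ = 6
descent: ρ → (5,5,-1)  [lands on river]
river: ρ → (-1,5,5)
ρ-cycle length = 2 (tail of 1 descent step not counted)

2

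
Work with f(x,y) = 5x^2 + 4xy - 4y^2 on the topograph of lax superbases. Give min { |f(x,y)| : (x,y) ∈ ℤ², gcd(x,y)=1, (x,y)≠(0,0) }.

river: ρ → (-4,4,5)
river: ρ → (5,6,-3)
river: ρ → (-3,6,5)
river: ρ → (5,4,-4)
closes: descent 0, river 4
min |a| on river = 3

3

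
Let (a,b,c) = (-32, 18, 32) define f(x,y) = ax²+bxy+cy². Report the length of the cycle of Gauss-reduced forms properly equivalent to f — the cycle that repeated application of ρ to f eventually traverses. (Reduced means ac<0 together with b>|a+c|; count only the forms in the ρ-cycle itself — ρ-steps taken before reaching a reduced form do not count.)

D = 4420, ⌊√D⌋ = 66
river: ρ → (32,46,-18)
river: ρ → (-18,62,8)
river: ρ → (8,66,-2)
river: ρ → (-2,66,8)
river: ρ → (8,62,-18)
river: ρ → (-18,46,32)
river: ρ → (32,18,-32)
river: ρ → (-32,46,18)
river: ρ → (18,62,-8)
river: ρ → (-8,66,2)
river: ρ → (2,66,-8)
river: ρ → (-8,62,18)
river: ρ → (18,46,-32)
river: ρ → (-32,18,32)
ρ-cycle length = 14 (tail of 0 descent steps not counted)

14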